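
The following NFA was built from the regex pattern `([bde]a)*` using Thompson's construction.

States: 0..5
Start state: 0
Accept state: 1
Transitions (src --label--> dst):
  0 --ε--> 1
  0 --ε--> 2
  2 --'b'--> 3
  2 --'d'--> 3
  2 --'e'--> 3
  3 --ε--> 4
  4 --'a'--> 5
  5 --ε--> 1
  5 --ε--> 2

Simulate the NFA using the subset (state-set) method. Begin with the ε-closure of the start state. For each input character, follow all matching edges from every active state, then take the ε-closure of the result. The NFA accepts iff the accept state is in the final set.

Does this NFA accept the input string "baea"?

Answer: ACCEPT

Trace:
start: ε-closure({0}) = {0,1,2}
'b' @ 1: {3,4}
'a' @ 2: {1,2,5}  [accepting]
'e' @ 3: {3,4}
'a' @ 4: {1,2,5}  [accepting]
final: {1,2,5}; accept 1 in set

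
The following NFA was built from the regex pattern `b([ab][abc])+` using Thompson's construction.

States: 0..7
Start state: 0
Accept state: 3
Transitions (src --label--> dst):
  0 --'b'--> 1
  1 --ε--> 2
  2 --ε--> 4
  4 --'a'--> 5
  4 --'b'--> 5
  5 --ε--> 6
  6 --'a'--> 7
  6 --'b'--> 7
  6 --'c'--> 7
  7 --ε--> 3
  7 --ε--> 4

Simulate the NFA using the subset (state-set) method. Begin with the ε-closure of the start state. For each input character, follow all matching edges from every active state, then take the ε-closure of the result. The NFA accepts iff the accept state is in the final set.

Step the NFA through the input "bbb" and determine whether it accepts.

initial (ε-close {0}): {0}
'b' @ 1: {1,2,4}
'b' @ 2: {5,6}
'b' @ 3: {3,4,7}  (accept∈set)
end set {3,4,7} — state 3 in

Answer: ACCEPT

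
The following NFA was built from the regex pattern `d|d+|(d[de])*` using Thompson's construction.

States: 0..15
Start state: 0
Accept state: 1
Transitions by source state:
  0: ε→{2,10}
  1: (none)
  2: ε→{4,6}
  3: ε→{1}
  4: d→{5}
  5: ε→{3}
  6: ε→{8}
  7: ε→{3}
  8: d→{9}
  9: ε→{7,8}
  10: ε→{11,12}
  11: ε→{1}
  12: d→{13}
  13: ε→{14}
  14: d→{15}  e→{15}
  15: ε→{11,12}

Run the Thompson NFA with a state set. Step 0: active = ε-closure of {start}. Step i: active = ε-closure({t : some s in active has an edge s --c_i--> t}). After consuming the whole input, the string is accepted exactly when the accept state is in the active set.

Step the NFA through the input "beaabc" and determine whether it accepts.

Answer: REJECT

Derivation:
start: ε-closure({0}) = {0,1,2,4,6,8,10,11,12}
'b' @ 1: {}  — state set empty
rest 'eaabc' ignored (set empty)
final: {}; accept 1 not in set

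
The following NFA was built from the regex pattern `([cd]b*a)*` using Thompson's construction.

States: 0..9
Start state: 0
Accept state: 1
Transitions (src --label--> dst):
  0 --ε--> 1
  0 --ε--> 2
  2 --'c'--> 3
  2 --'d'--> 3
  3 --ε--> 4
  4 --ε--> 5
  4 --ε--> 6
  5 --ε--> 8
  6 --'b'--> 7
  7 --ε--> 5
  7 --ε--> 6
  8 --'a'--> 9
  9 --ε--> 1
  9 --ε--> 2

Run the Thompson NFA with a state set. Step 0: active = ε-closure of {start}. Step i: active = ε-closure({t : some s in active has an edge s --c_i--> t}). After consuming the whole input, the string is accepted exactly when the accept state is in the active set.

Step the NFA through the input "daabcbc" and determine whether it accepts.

Answer: REJECT

Derivation:
start: ε-closure({0}) = {0,1,2}
'd' @ 1: {3,4,5,6,8}
'a' @ 2: {1,2,9}  [accepting]
'a' @ 3: {}  — dead — no transitions
rest 'bcbc' ignored (set empty)
end set {} — state 1 not in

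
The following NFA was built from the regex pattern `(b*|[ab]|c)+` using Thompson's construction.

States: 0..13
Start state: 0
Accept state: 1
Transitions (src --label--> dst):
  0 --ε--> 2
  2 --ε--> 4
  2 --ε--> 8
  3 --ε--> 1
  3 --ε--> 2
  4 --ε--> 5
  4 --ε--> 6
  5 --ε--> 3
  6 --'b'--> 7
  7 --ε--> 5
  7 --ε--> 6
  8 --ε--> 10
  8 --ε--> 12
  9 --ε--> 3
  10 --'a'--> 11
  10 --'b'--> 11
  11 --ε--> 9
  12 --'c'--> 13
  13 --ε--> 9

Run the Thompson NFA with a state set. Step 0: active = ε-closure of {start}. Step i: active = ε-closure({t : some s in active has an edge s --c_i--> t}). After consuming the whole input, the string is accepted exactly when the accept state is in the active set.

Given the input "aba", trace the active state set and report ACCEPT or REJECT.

S₀ = ε-closure({0}) = {0,1,2,3,4,5,6,8,10,12}
'a' @ 1: {1,2,3,4,5,6,8,9,10,11,12}  (accept∈set)
'b' @ 2: {1,2,3,4,5,6,7,8,9,10,11,12}  (accept∈set)
'a' @ 3: {1,2,3,4,5,6,8,9,10,11,12}  (accept∈set)
after full input: {1,2,3,4,5,6,8,9,10,11,12}  (accept=1 in)

Answer: ACCEPT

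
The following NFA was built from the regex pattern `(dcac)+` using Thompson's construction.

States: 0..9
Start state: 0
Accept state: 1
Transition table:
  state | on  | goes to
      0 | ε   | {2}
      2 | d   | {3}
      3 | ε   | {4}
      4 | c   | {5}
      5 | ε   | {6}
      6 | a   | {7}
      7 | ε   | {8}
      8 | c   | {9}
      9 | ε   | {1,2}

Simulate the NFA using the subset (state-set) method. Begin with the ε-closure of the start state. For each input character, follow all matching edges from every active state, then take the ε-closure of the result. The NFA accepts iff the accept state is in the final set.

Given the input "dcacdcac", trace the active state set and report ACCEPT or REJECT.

S₀ = ε-closure({0}) = {0,2}
'd' @ 1: {3,4}
'c' @ 2: {5,6}
'a' @ 3: {7,8}
'c' @ 4: {1,2,9}  [accepting]
'd' @ 5: {3,4}
'c' @ 6: {5,6}
'a' @ 7: {7,8}
'c' @ 8: {1,2,9}  [accepting]
final: {1,2,9}; accept 1 in set

Answer: ACCEPT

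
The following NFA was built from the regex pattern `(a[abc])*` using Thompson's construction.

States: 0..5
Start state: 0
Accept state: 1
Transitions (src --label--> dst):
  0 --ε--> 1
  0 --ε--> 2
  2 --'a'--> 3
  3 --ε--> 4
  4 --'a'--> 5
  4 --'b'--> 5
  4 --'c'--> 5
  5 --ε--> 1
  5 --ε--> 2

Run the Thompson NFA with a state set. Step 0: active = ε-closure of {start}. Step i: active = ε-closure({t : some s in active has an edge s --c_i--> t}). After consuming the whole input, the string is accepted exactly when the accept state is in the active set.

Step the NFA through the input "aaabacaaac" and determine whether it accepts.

Answer: ACCEPT

Derivation:
start: ε-closure({0}) = {0,1,2}
'a' @ 1: {3,4}
'a' @ 2: {1,2,5}  [accepting]
'a' @ 3: {3,4}
'b' @ 4: {1,2,5}  [accepting]
'a' @ 5: {3,4}
'c' @ 6: {1,2,5}  [accepting]
'a' @ 7: {3,4}
'a' @ 8: {1,2,5}  [accepting]
'a' @ 9: {3,4}
'c' @ 10: {1,2,5}  [accepting]
end set {1,2,5} — state 1 in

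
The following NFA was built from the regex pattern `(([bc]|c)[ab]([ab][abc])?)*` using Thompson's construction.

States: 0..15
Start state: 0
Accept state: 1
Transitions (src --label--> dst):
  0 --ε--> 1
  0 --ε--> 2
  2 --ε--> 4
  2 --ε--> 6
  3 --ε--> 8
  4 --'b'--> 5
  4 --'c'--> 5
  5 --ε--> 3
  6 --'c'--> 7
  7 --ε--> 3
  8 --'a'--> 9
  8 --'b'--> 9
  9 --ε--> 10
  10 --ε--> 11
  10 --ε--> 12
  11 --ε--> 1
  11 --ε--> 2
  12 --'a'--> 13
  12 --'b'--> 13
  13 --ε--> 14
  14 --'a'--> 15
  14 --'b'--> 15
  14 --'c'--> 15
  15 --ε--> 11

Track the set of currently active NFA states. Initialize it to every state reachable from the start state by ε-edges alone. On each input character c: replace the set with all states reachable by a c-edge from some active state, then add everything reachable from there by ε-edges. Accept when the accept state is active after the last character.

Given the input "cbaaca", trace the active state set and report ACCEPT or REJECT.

start: ε-closure({0}) = {0,1,2,4,6}
'c' @ 1: {3,5,7,8}
'b' @ 2: {1,2,4,6,9,10,11,12}  (accept∈set)
'a' @ 3: {13,14}
'a' @ 4: {1,2,4,6,11,15}  (accept∈set)
'c' @ 5: {3,5,7,8}
'a' @ 6: {1,2,4,6,9,10,11,12}  (accept∈set)
final: {1,2,4,6,9,10,11,12}; accept 1 in set

Answer: ACCEPT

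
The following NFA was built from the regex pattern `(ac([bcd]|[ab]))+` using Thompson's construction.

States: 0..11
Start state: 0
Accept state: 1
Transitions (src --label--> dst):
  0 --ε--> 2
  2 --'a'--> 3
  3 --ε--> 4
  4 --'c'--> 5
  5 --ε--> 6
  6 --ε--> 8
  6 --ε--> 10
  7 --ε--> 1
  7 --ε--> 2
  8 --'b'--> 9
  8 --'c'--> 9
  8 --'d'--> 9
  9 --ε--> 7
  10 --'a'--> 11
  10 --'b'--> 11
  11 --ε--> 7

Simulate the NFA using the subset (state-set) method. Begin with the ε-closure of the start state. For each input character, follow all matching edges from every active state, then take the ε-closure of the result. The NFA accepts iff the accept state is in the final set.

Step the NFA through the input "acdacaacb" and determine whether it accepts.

Answer: ACCEPT

Steps:
initial (ε-close {0}): {0,2}
'a' @ 1: {3,4}
'c' @ 2: {5,6,8,10}
'd' @ 3: {1,2,7,9}  ✓accept
'a' @ 4: {3,4}
'c' @ 5: {5,6,8,10}
'a' @ 6: {1,2,7,11}  ✓accept
'a' @ 7: {3,4}
'c' @ 8: {5,6,8,10}
'b' @ 9: {1,2,7,9,11}  ✓accept
end set {1,2,7,9,11} — state 1 in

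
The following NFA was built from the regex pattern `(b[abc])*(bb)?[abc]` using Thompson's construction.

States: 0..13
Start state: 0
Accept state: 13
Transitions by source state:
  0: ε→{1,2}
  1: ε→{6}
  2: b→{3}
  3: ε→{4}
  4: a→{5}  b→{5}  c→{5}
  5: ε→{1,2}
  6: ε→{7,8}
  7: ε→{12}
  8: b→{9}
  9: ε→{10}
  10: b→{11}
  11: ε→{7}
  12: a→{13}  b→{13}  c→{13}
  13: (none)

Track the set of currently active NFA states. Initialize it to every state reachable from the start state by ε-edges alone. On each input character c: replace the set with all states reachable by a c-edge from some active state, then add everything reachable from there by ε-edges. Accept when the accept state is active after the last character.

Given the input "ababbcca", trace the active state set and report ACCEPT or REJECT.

start: ε-closure({0}) = {0,1,2,6,7,8,12}
'a' @ 1: {13}  (accept∈set)
'b' @ 2: {}  — no active states
rest 'abbcca' ignored (set empty)
end set {} — state 13 not in

Answer: REJECT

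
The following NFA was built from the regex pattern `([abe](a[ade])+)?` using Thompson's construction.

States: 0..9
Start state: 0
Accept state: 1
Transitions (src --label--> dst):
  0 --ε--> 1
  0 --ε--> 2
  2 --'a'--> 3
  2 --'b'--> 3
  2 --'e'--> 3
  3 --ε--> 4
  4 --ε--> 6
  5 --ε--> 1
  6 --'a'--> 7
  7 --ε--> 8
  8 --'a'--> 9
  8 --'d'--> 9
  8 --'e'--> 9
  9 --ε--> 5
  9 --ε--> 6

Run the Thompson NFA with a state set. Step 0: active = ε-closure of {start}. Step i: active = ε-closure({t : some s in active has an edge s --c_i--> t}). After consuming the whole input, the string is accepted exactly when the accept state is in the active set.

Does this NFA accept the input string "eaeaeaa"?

Answer: ACCEPT

Trace:
S₀ = ε-closure({0}) = {0,1,2}
'e' @ 1: {3,4,6}
'a' @ 2: {7,8}
'e' @ 3: {1,5,6,9}  (accept∈set)
'a' @ 4: {7,8}
'e' @ 5: {1,5,6,9}  (accept∈set)
'a' @ 6: {7,8}
'a' @ 7: {1,5,6,9}  (accept∈set)
end set {1,5,6,9} — state 1 in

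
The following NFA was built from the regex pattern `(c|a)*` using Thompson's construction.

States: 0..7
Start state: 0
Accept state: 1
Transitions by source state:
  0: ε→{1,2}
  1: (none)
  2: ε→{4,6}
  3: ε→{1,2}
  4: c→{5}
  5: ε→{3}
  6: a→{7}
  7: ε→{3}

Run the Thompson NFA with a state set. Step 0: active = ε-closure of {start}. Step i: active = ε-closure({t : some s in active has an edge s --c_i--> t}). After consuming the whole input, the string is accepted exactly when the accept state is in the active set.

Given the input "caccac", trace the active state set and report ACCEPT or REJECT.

Answer: ACCEPT

Derivation:
S₀ = ε-closure({0}) = {0,1,2,4,6}
'c' @ 1: {1,2,3,4,5,6}  [accepting]
'a' @ 2: {1,2,3,4,6,7}  [accepting]
'c' @ 3: {1,2,3,4,5,6}  [accepting]
'c' @ 4: {1,2,3,4,5,6}  [accepting]
'a' @ 5: {1,2,3,4,6,7}  [accepting]
'c' @ 6: {1,2,3,4,5,6}  [accepting]
after full input: {1,2,3,4,5,6}  (accept=1 in)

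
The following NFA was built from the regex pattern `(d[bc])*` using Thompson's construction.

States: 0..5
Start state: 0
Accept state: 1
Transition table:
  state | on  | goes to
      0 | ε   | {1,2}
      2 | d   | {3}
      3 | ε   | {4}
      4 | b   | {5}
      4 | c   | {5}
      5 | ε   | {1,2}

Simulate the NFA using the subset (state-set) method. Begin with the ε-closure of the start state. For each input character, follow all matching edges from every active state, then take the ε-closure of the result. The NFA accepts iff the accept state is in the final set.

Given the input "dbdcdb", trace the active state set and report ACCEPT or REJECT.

Answer: ACCEPT

Steps:
initial (ε-close {0}): {0,1,2}
'd' @ 1: {3,4}
'b' @ 2: {1,2,5}  (accept∈set)
'd' @ 3: {3,4}
'c' @ 4: {1,2,5}  (accept∈set)
'd' @ 5: {3,4}
'b' @ 6: {1,2,5}  (accept∈set)
end set {1,2,5} — state 1 in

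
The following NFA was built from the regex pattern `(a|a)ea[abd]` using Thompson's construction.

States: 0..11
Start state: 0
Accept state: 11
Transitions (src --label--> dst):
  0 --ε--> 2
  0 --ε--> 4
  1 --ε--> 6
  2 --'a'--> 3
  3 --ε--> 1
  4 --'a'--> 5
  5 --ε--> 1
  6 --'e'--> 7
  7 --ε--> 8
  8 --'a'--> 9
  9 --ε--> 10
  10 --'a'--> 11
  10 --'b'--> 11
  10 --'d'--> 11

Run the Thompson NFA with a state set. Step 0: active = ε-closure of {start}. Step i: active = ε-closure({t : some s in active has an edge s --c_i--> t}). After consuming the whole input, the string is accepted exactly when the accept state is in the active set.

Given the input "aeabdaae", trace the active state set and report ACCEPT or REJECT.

Answer: REJECT

Derivation:
initial (ε-close {0}): {0,2,4}
'a' @ 1: {1,3,5,6}
'e' @ 2: {7,8}
'a' @ 3: {9,10}
'b' @ 4: {11}  (accept∈set)
'd' @ 5: {}  — no active states
rest 'aae' ignored (set empty)
end set {} — state 11 not in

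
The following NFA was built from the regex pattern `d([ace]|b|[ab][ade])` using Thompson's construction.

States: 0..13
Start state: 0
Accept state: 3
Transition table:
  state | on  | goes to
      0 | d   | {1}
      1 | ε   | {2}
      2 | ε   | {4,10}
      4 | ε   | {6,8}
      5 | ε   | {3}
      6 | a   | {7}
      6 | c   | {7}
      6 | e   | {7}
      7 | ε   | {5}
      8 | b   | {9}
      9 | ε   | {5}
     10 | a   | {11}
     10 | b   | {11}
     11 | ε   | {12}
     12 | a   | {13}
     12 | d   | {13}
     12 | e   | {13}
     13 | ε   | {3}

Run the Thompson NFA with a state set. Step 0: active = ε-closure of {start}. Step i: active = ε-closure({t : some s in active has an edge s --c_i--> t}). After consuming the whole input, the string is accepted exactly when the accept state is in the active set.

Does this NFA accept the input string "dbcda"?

Answer: REJECT

Derivation:
start: ε-closure({0}) = {0}
'd' @ 1: {1,2,4,6,8,10}
'b' @ 2: {3,5,9,11,12}  (accept∈set)
'c' @ 3: {}  — dead — no transitions
rest 'da' ignored (set empty)
final: {}; accept 3 not in set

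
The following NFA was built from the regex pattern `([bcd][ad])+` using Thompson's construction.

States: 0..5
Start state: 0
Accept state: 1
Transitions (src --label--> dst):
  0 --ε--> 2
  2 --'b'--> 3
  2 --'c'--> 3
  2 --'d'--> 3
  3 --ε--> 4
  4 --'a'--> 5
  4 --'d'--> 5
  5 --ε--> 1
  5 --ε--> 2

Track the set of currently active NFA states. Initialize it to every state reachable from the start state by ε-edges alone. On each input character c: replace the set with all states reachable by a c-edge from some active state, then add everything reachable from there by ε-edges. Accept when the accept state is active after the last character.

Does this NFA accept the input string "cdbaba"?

S₀ = ε-closure({0}) = {0,2}
'c' @ 1: {3,4}
'd' @ 2: {1,2,5}  (accept∈set)
'b' @ 3: {3,4}
'a' @ 4: {1,2,5}  (accept∈set)
'b' @ 5: {3,4}
'a' @ 6: {1,2,5}  (accept∈set)
end set {1,2,5} — state 1 in

Answer: ACCEPT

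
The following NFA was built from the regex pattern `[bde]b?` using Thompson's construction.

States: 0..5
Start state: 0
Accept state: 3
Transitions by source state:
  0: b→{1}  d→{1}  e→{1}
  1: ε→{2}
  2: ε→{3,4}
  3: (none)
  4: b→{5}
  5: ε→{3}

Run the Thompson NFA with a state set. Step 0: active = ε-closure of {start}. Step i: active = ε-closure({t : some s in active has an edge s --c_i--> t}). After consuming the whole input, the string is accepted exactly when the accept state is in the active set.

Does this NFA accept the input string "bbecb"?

initial (ε-close {0}): {0}
'b' @ 1: {1,2,3,4}  (accept∈set)
'b' @ 2: {3,5}  (accept∈set)
'e' @ 3: {}  — state set empty
rest 'cb' ignored (set empty)
final: {}; accept 3 not in set

Answer: REJECT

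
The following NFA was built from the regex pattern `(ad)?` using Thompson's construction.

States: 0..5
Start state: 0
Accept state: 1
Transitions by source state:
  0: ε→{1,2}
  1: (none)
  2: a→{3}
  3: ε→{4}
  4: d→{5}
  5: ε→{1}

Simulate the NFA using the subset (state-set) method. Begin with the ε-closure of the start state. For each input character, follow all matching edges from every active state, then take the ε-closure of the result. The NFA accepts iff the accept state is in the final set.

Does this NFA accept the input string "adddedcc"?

initial (ε-close {0}): {0,1,2}
'a' @ 1: {3,4}
'd' @ 2: {1,5}  (accept∈set)
'd' @ 3: {}  — no active states
rest 'dedcc' ignored (set empty)
final: {}; accept 1 not in set

Answer: REJECT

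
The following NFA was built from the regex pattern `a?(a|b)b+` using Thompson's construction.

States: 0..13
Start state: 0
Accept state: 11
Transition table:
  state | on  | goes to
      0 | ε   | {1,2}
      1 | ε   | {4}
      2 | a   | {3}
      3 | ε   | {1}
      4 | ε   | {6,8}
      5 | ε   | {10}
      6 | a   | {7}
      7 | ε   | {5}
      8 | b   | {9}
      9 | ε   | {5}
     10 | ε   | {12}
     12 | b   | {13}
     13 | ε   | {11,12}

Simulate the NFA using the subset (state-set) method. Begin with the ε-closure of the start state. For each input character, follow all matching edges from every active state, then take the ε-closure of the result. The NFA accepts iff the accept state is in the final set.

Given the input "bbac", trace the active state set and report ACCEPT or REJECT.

S₀ = ε-closure({0}) = {0,1,2,4,6,8}
'b' @ 1: {5,9,10,12}
'b' @ 2: {11,12,13}  (accept∈set)
'a' @ 3: {}  — state set empty
rest 'c' ignored (set empty)
after full input: {}  (accept=11 not in)

Answer: REJECT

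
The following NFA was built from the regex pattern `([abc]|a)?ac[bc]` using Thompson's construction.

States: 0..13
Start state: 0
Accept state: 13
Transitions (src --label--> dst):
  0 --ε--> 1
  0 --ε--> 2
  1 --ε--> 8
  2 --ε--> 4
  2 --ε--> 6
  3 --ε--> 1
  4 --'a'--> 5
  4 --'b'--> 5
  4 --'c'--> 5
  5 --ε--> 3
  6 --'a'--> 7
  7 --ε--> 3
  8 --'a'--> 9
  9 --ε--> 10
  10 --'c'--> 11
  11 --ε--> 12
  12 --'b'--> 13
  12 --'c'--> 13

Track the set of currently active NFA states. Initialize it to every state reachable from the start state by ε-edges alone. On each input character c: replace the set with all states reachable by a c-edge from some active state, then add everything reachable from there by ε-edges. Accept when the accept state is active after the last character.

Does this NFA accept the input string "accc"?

S₀ = ε-closure({0}) = {0,1,2,4,6,8}
'a' @ 1: {1,3,5,7,8,9,10}
'c' @ 2: {11,12}
'c' @ 3: {13}  [accepting]
'c' @ 4: {}  — no active states
end set {} — state 13 not in

Answer: REJECT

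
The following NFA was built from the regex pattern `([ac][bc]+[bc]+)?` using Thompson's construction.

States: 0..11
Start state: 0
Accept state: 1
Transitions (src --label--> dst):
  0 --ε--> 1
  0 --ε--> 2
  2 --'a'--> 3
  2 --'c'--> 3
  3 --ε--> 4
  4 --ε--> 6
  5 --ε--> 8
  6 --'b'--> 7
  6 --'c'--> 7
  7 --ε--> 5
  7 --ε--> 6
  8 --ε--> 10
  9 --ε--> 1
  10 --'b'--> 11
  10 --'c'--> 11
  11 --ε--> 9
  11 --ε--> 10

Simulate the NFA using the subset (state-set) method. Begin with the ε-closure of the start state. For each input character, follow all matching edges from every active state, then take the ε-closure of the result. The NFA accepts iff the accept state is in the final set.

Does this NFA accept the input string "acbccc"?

Answer: ACCEPT

Trace:
initial (ε-close {0}): {0,1,2}
'a' @ 1: {3,4,6}
'c' @ 2: {5,6,7,8,10}
'b' @ 3: {1,5,6,7,8,9,10,11}  (accept∈set)
'c' @ 4: {1,5,6,7,8,9,10,11}  (accept∈set)
'c' @ 5: {1,5,6,7,8,9,10,11}  (accept∈set)
'c' @ 6: {1,5,6,7,8,9,10,11}  (accept∈set)
after full input: {1,5,6,7,8,9,10,11}  (accept=1 in)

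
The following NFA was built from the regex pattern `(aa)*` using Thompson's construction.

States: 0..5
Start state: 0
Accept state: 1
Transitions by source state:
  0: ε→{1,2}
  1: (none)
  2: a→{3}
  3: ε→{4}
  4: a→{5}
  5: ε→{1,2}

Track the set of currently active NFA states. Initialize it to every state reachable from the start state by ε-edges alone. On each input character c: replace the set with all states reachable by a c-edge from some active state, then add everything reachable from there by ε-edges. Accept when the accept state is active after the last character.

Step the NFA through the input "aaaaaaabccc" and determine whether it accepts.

Answer: REJECT

Derivation:
initial (ε-close {0}): {0,1,2}
'a' @ 1: {3,4}
'a' @ 2: {1,2,5}  [accepting]
'a' @ 3: {3,4}
'a' @ 4: {1,2,5}  [accepting]
'a' @ 5: {3,4}
'a' @ 6: {1,2,5}  [accepting]
'a' @ 7: {3,4}
'b' @ 8: {}  — no active states
rest 'ccc' ignored (set empty)
after full input: {}  (accept=1 not in)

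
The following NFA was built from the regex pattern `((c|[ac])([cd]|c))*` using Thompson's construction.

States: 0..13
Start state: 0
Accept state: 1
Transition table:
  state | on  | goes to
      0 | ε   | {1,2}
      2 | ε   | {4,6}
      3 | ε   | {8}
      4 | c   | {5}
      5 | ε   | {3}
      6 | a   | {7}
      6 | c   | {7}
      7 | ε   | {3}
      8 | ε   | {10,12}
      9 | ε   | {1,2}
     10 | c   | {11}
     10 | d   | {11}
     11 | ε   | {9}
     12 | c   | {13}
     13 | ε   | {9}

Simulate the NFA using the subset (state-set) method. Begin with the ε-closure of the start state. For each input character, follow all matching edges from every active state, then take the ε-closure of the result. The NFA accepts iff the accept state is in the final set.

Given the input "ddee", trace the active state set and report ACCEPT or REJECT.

Answer: REJECT

Trace:
start: ε-closure({0}) = {0,1,2,4,6}
'd' @ 1: {}  — dead — no transitions
rest 'dee' ignored (set empty)
after full input: {}  (accept=1 not in)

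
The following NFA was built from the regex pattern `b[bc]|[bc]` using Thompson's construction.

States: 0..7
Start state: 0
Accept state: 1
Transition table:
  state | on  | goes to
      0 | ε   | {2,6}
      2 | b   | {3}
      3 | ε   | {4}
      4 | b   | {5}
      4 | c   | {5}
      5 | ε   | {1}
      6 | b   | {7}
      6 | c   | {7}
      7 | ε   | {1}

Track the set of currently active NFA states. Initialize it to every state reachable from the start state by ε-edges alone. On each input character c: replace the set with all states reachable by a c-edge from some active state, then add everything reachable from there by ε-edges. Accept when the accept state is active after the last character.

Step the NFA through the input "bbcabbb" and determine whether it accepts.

start: ε-closure({0}) = {0,2,6}
'b' @ 1: {1,3,4,7}  ✓accept
'b' @ 2: {1,5}  ✓accept
'c' @ 3: {}  — state set empty
rest 'abbb' ignored (set empty)
end set {} — state 1 not in

Answer: REJECT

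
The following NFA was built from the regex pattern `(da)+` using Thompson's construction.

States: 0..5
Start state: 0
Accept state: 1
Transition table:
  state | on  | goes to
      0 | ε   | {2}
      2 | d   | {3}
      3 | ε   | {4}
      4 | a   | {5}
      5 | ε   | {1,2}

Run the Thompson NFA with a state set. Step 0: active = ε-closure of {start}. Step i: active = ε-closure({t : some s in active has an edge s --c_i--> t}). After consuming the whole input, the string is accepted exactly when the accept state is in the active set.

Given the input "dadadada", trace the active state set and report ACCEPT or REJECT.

initial (ε-close {0}): {0,2}
'd' @ 1: {3,4}
'a' @ 2: {1,2,5}  ✓accept
'd' @ 3: {3,4}
'a' @ 4: {1,2,5}  ✓accept
'd' @ 5: {3,4}
'a' @ 6: {1,2,5}  ✓accept
'd' @ 7: {3,4}
'a' @ 8: {1,2,5}  ✓accept
final: {1,2,5}; accept 1 in set

Answer: ACCEPT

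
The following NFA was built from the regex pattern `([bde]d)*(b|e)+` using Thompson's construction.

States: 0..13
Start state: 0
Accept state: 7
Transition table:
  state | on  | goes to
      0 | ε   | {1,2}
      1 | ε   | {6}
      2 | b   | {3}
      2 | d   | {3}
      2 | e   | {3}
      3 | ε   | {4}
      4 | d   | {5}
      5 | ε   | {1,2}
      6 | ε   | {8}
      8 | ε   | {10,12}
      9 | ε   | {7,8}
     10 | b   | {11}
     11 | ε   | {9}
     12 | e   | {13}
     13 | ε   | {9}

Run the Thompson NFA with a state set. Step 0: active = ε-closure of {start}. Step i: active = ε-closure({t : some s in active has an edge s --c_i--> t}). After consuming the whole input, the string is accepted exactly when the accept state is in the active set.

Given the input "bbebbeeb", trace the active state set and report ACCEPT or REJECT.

Answer: ACCEPT

Trace:
initial (ε-close {0}): {0,1,2,6,8,10,12}
'b' @ 1: {3,4,7,8,9,10,11,12}  [accepting]
'b' @ 2: {7,8,9,10,11,12}  [accepting]
'e' @ 3: {7,8,9,10,12,13}  [accepting]
'b' @ 4: {7,8,9,10,11,12}  [accepting]
'b' @ 5: {7,8,9,10,11,12}  [accepting]
'e' @ 6: {7,8,9,10,12,13}  [accepting]
'e' @ 7: {7,8,9,10,12,13}  [accepting]
'b' @ 8: {7,8,9,10,11,12}  [accepting]
after full input: {7,8,9,10,11,12}  (accept=7 in)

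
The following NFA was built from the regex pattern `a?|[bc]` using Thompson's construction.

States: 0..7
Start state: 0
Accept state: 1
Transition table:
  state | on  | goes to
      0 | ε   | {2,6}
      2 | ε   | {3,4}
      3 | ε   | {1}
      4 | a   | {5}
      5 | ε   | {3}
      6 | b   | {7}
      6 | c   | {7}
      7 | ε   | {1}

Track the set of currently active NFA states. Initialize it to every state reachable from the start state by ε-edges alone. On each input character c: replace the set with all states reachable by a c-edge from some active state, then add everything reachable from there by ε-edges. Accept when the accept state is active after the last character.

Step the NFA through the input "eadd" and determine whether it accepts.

initial (ε-close {0}): {0,1,2,3,4,6}
'e' @ 1: {}  — no active states
rest 'add' ignored (set empty)
final: {}; accept 1 not in set

Answer: REJECT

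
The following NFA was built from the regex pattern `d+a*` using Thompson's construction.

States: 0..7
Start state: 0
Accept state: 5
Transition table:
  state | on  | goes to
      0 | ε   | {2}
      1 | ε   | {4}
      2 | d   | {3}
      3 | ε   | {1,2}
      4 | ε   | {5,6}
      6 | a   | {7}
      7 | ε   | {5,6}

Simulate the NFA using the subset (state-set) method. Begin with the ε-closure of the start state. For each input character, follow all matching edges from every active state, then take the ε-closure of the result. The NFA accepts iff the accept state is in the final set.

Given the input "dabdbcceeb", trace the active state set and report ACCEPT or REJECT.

Answer: REJECT

Trace:
S₀ = ε-closure({0}) = {0,2}
'd' @ 1: {1,2,3,4,5,6}  [accepting]
'a' @ 2: {5,6,7}  [accepting]
'b' @ 3: {}  — dead — no transitions
rest 'dbcceeb' ignored (set empty)
final: {}; accept 5 not in set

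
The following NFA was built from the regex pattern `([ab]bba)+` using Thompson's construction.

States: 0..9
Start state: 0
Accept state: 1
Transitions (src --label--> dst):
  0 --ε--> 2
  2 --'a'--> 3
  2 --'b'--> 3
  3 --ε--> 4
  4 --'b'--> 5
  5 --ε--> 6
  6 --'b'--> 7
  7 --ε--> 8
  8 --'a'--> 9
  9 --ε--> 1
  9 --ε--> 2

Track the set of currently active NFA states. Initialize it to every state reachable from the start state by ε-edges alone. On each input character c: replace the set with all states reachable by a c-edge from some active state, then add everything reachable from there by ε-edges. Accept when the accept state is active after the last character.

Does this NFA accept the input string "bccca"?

S₀ = ε-closure({0}) = {0,2}
'b' @ 1: {3,4}
'c' @ 2: {}  — no active states
rest 'cca' ignored (set empty)
end set {} — state 1 not in

Answer: REJECT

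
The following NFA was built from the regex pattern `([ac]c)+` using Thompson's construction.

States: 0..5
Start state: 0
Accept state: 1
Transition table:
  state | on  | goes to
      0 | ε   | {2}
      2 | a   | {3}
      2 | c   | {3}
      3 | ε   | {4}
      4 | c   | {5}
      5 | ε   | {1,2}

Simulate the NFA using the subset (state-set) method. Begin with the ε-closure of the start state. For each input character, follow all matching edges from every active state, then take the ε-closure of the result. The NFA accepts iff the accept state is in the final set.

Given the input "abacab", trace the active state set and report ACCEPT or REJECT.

Answer: REJECT

Steps:
start: ε-closure({0}) = {0,2}
'a' @ 1: {3,4}
'b' @ 2: {}  — no active states
rest 'acab' ignored (set empty)
final: {}; accept 1 not in set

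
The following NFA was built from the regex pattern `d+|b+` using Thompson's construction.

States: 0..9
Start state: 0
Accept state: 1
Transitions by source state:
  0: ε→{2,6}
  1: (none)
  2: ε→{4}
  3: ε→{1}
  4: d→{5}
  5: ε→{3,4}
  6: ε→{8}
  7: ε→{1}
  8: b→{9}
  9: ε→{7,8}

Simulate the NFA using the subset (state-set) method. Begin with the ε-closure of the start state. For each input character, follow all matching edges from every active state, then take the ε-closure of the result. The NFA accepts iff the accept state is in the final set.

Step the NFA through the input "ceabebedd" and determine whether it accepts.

Answer: REJECT

Derivation:
start: ε-closure({0}) = {0,2,4,6,8}
'c' @ 1: {}  — dead — no transitions
rest 'eabebedd' ignored (set empty)
end set {} — state 1 not in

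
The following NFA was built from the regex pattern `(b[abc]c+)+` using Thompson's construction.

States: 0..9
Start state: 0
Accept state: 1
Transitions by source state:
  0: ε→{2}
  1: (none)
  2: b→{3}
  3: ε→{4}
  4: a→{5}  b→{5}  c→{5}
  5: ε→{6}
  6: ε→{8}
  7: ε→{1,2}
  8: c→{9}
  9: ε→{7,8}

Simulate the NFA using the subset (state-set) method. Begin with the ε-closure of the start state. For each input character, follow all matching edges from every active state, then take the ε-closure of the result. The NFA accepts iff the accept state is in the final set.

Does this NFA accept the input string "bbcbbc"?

Answer: ACCEPT

Trace:
S₀ = ε-closure({0}) = {0,2}
'b' @ 1: {3,4}
'b' @ 2: {5,6,8}
'c' @ 3: {1,2,7,8,9}  ✓accept
'b' @ 4: {3,4}
'b' @ 5: {5,6,8}
'c' @ 6: {1,2,7,8,9}  ✓accept
final: {1,2,7,8,9}; accept 1 in set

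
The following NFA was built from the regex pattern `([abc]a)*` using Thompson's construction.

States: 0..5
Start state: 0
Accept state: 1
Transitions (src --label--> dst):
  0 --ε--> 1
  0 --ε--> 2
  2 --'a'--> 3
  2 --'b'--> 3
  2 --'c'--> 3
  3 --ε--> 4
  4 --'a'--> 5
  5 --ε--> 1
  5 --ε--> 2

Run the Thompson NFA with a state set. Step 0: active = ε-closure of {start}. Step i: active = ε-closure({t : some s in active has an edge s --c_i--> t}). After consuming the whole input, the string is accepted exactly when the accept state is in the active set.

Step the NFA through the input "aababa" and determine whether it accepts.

S₀ = ε-closure({0}) = {0,1,2}
'a' @ 1: {3,4}
'a' @ 2: {1,2,5}  [accepting]
'b' @ 3: {3,4}
'a' @ 4: {1,2,5}  [accepting]
'b' @ 5: {3,4}
'a' @ 6: {1,2,5}  [accepting]
end set {1,2,5} — state 1 in

Answer: ACCEPT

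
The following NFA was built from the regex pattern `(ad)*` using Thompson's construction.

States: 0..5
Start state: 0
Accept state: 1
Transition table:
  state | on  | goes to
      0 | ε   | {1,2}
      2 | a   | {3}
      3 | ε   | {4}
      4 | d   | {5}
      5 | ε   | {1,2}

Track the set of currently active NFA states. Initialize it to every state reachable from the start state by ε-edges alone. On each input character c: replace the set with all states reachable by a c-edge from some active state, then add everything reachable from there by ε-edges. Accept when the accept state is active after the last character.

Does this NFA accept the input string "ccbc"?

S₀ = ε-closure({0}) = {0,1,2}
'c' @ 1: {}  — state set empty
rest 'cbc' ignored (set empty)
final: {}; accept 1 not in set

Answer: REJECT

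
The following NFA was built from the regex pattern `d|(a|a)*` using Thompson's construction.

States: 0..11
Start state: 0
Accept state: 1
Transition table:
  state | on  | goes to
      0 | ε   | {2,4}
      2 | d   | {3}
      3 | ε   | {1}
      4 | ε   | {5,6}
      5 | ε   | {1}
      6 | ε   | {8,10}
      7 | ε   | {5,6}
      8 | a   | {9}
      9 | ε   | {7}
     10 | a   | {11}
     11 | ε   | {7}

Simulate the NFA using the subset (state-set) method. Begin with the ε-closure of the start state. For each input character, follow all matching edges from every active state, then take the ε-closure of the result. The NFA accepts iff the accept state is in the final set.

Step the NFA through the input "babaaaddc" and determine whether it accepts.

Answer: REJECT

Steps:
initial (ε-close {0}): {0,1,2,4,5,6,8,10}
'b' @ 1: {}  — state set empty
rest 'abaaaddc' ignored (set empty)
after full input: {}  (accept=1 not in)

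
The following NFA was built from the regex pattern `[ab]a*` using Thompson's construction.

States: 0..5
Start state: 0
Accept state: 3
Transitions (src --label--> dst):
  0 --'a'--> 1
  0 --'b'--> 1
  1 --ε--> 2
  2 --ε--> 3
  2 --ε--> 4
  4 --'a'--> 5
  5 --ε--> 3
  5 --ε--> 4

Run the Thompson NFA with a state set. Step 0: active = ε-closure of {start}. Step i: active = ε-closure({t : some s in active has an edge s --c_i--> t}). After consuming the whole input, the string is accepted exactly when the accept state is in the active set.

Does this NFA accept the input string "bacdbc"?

Answer: REJECT

Steps:
S₀ = ε-closure({0}) = {0}
'b' @ 1: {1,2,3,4}  ✓accept
'a' @ 2: {3,4,5}  ✓accept
'c' @ 3: {}  — state set empty
rest 'dbc' ignored (set empty)
end set {} — state 3 not in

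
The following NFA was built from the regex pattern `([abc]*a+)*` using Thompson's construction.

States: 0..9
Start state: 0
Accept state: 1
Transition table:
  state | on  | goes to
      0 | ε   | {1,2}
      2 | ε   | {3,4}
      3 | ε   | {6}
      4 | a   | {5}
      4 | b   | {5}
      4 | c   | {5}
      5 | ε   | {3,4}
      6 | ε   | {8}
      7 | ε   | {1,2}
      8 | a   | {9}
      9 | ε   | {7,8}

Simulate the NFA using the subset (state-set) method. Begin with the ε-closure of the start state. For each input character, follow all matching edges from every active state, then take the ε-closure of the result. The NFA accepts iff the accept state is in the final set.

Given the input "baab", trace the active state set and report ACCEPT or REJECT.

Answer: REJECT

Derivation:
initial (ε-close {0}): {0,1,2,3,4,6,8}
'b' @ 1: {3,4,5,6,8}
'a' @ 2: {1,2,3,4,5,6,7,8,9}  (accept∈set)
'a' @ 3: {1,2,3,4,5,6,7,8,9}  (accept∈set)
'b' @ 4: {3,4,5,6,8}
after full input: {3,4,5,6,8}  (accept=1 not in)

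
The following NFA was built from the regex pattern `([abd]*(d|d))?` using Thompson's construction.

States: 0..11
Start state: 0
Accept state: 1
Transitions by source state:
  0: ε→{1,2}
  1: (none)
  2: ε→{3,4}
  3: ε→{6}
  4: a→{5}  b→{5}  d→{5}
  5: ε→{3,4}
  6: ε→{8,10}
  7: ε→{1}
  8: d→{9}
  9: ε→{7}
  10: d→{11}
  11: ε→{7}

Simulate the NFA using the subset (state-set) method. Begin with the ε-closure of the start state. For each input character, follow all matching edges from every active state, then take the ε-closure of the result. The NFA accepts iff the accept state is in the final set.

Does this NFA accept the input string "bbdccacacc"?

start: ε-closure({0}) = {0,1,2,3,4,6,8,10}
'b' @ 1: {3,4,5,6,8,10}
'b' @ 2: {3,4,5,6,8,10}
'd' @ 3: {1,3,4,5,6,7,8,9,10,11}  ✓accept
'c' @ 4: {}  — state set empty
rest 'cacacc' ignored (set empty)
end set {} — state 1 not in

Answer: REJECT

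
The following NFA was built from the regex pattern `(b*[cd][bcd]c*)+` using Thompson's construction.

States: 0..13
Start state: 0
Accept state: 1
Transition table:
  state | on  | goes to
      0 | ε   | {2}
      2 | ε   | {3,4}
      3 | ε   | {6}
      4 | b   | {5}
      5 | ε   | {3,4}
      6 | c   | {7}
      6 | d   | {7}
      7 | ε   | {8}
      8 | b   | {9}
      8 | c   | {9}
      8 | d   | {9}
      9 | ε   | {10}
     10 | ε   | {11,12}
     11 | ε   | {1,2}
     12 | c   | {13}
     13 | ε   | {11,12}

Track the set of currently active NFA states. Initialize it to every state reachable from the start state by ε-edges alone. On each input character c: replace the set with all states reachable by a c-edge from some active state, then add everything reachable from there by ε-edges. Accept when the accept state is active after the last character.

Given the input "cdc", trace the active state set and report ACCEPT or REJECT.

initial (ε-close {0}): {0,2,3,4,6}
'c' @ 1: {7,8}
'd' @ 2: {1,2,3,4,6,9,10,11,12}  (accept∈set)
'c' @ 3: {1,2,3,4,6,7,8,11,12,13}  (accept∈set)
end set {1,2,3,4,6,7,8,11,12,13} — state 1 in

Answer: ACCEPT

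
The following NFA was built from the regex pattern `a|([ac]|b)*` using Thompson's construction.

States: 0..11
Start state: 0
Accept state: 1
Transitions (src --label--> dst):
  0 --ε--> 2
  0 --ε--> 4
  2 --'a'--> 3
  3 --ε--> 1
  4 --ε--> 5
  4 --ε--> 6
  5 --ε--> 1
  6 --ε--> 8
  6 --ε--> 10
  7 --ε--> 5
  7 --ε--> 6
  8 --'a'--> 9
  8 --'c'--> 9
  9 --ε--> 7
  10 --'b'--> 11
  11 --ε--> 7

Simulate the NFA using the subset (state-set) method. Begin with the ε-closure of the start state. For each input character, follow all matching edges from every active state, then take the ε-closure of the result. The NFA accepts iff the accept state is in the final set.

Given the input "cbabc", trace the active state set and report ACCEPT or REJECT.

Answer: ACCEPT

Trace:
start: ε-closure({0}) = {0,1,2,4,5,6,8,10}
'c' @ 1: {1,5,6,7,8,9,10}  (accept∈set)
'b' @ 2: {1,5,6,7,8,10,11}  (accept∈set)
'a' @ 3: {1,5,6,7,8,9,10}  (accept∈set)
'b' @ 4: {1,5,6,7,8,10,11}  (accept∈set)
'c' @ 5: {1,5,6,7,8,9,10}  (accept∈set)
end set {1,5,6,7,8,9,10} — state 1 in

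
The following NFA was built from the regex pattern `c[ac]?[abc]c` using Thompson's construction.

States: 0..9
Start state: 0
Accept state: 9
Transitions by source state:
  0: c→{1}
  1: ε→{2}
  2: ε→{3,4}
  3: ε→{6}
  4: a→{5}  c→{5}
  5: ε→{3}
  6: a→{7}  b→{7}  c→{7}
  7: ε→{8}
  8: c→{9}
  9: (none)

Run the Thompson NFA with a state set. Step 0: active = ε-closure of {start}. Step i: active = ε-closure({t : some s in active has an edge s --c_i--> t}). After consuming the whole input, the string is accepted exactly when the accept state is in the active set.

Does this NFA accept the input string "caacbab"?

S₀ = ε-closure({0}) = {0}
'c' @ 1: {1,2,3,4,6}
'a' @ 2: {3,5,6,7,8}
'a' @ 3: {7,8}
'c' @ 4: {9}  ✓accept
'b' @ 5: {}  — no active states
rest 'ab' ignored (set empty)
final: {}; accept 9 not in set

Answer: REJECT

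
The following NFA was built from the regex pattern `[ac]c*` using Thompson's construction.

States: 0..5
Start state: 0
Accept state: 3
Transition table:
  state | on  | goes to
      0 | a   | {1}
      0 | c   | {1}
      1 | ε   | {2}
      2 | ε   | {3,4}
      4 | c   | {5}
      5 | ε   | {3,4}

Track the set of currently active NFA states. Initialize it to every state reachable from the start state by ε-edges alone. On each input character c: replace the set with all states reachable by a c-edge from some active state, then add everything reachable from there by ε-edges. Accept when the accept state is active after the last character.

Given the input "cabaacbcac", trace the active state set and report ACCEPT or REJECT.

Answer: REJECT

Derivation:
initial (ε-close {0}): {0}
'c' @ 1: {1,2,3,4}  ✓accept
'a' @ 2: {}  — dead — no transitions
rest 'baacbcac' ignored (set empty)
after full input: {}  (accept=3 not in)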